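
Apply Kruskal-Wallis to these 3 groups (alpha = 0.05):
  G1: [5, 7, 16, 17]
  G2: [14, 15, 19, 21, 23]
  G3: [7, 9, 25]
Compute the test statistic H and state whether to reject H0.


Step 1: Combine all N = 12 observations and assign midranks.
sorted (value, group, rank): (5,G1,1), (7,G1,2.5), (7,G3,2.5), (9,G3,4), (14,G2,5), (15,G2,6), (16,G1,7), (17,G1,8), (19,G2,9), (21,G2,10), (23,G2,11), (25,G3,12)
Step 2: Sum ranks within each group.
R_1 = 18.5 (n_1 = 4)
R_2 = 41 (n_2 = 5)
R_3 = 18.5 (n_3 = 3)
Step 3: H = 12/(N(N+1)) * sum(R_i^2/n_i) - 3(N+1)
     = 12/(12*13) * (18.5^2/4 + 41^2/5 + 18.5^2/3) - 3*13
     = 0.076923 * 535.846 - 39
     = 2.218910.
Step 4: Ties present; correction factor C = 1 - 6/(12^3 - 12) = 0.996503. Corrected H = 2.218910 / 0.996503 = 2.226696.
Step 5: Under H0, H ~ chi^2(2); p-value = 0.328457.
Step 6: alpha = 0.05. fail to reject H0.

H = 2.2267, df = 2, p = 0.328457, fail to reject H0.


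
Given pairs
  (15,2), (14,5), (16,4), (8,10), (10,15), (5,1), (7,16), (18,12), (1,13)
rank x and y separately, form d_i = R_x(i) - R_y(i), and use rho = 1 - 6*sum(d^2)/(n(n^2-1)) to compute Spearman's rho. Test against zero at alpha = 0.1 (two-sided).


Step 1: Rank x and y separately (midranks; no ties here).
rank(x): 15->7, 14->6, 16->8, 8->4, 10->5, 5->2, 7->3, 18->9, 1->1
rank(y): 2->2, 5->4, 4->3, 10->5, 15->8, 1->1, 16->9, 12->6, 13->7
Step 2: d_i = R_x(i) - R_y(i); compute d_i^2.
  (7-2)^2=25, (6-4)^2=4, (8-3)^2=25, (4-5)^2=1, (5-8)^2=9, (2-1)^2=1, (3-9)^2=36, (9-6)^2=9, (1-7)^2=36
sum(d^2) = 146.
Step 3: rho = 1 - 6*146 / (9*(9^2 - 1)) = 1 - 876/720 = -0.216667.
Step 4: Under H0, t = rho * sqrt((n-2)/(1-rho^2)) = -0.5872 ~ t(7).
Step 5: Two-sided p-value from the t-distribution with 7 df = 0.575515.
Step 6: alpha = 0.1. fail to reject H0.

rho = -0.2167, p = 0.575515, fail to reject H0 at alpha = 0.1.


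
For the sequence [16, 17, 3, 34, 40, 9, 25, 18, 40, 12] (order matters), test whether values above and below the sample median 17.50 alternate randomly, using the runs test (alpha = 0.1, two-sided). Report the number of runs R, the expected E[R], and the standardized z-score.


Step 1: Compute median = 17.50; label A = above, B = below.
Labels in order: BBBAABAAAB  (n_A = 5, n_B = 5)
Step 2: Count runs R = 5.
Step 3: Under H0 (random ordering), E[R] = 2*n_A*n_B/(n_A+n_B) + 1 = 2*5*5/10 + 1 = 6.0000.
        Var[R] = 2*n_A*n_B*(2*n_A*n_B - n_A - n_B) / ((n_A+n_B)^2 * (n_A+n_B-1)) = 2000/900 = 2.2222.
        SD[R] = 1.4907.
Step 4: Continuity-corrected z = (R + 0.5 - E[R]) / SD[R] = (5 + 0.5 - 6.0000) / 1.4907 = -0.3354.
Step 5: Two-sided p-value via normal approximation = 2*(1 - Phi(|z|)) = 0.737316.
Step 6: alpha = 0.1. fail to reject H0.

R = 5, z = -0.3354, p = 0.737316, fail to reject H0.


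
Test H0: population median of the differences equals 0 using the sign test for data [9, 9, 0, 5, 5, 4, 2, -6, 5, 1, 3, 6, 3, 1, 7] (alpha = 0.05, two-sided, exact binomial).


Step 1: Discard zero differences. Original n = 15; n_eff = number of nonzero differences = 14.
Nonzero differences (with sign): +9, +9, +5, +5, +4, +2, -6, +5, +1, +3, +6, +3, +1, +7
Step 2: Count signs: positive = 13, negative = 1.
Step 3: Under H0: P(positive) = 0.5, so the number of positives S ~ Bin(14, 0.5).
Step 4: Two-sided exact p-value = sum of Bin(14,0.5) probabilities at or below the observed probability = 0.001831.
Step 5: alpha = 0.05. reject H0.

n_eff = 14, pos = 13, neg = 1, p = 0.001831, reject H0.


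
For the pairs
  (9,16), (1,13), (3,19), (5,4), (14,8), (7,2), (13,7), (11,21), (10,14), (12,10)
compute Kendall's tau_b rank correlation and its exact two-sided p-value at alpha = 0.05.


Step 1: Enumerate the 45 unordered pairs (i,j) with i<j and classify each by sign(x_j-x_i) * sign(y_j-y_i).
  (1,2):dx=-8,dy=-3->C; (1,3):dx=-6,dy=+3->D; (1,4):dx=-4,dy=-12->C; (1,5):dx=+5,dy=-8->D
  (1,6):dx=-2,dy=-14->C; (1,7):dx=+4,dy=-9->D; (1,8):dx=+2,dy=+5->C; (1,9):dx=+1,dy=-2->D
  (1,10):dx=+3,dy=-6->D; (2,3):dx=+2,dy=+6->C; (2,4):dx=+4,dy=-9->D; (2,5):dx=+13,dy=-5->D
  (2,6):dx=+6,dy=-11->D; (2,7):dx=+12,dy=-6->D; (2,8):dx=+10,dy=+8->C; (2,9):dx=+9,dy=+1->C
  (2,10):dx=+11,dy=-3->D; (3,4):dx=+2,dy=-15->D; (3,5):dx=+11,dy=-11->D; (3,6):dx=+4,dy=-17->D
  (3,7):dx=+10,dy=-12->D; (3,8):dx=+8,dy=+2->C; (3,9):dx=+7,dy=-5->D; (3,10):dx=+9,dy=-9->D
  (4,5):dx=+9,dy=+4->C; (4,6):dx=+2,dy=-2->D; (4,7):dx=+8,dy=+3->C; (4,8):dx=+6,dy=+17->C
  (4,9):dx=+5,dy=+10->C; (4,10):dx=+7,dy=+6->C; (5,6):dx=-7,dy=-6->C; (5,7):dx=-1,dy=-1->C
  (5,8):dx=-3,dy=+13->D; (5,9):dx=-4,dy=+6->D; (5,10):dx=-2,dy=+2->D; (6,7):dx=+6,dy=+5->C
  (6,8):dx=+4,dy=+19->C; (6,9):dx=+3,dy=+12->C; (6,10):dx=+5,dy=+8->C; (7,8):dx=-2,dy=+14->D
  (7,9):dx=-3,dy=+7->D; (7,10):dx=-1,dy=+3->D; (8,9):dx=-1,dy=-7->C; (8,10):dx=+1,dy=-11->D
  (9,10):dx=+2,dy=-4->D
Step 2: C = 20, D = 25, total pairs = 45.
Step 3: tau = (C - D)/(n(n-1)/2) = (20 - 25)/45 = -0.111111.
Step 4: Exact two-sided p-value (enumerate n! = 3628800 permutations of y under H0): p = 0.727490.
Step 5: alpha = 0.05. fail to reject H0.

tau_b = -0.1111 (C=20, D=25), p = 0.727490, fail to reject H0.


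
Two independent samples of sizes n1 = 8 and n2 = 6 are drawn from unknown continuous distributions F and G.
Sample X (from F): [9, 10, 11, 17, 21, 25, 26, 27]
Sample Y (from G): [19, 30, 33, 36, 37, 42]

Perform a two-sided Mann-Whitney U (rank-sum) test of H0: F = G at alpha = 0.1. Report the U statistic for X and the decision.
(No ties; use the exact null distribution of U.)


Step 1: Combine and sort all 14 observations; assign midranks.
sorted (value, group): (9,X), (10,X), (11,X), (17,X), (19,Y), (21,X), (25,X), (26,X), (27,X), (30,Y), (33,Y), (36,Y), (37,Y), (42,Y)
ranks: 9->1, 10->2, 11->3, 17->4, 19->5, 21->6, 25->7, 26->8, 27->9, 30->10, 33->11, 36->12, 37->13, 42->14
Step 2: Rank sum for X: R1 = 1 + 2 + 3 + 4 + 6 + 7 + 8 + 9 = 40.
Step 3: U_X = R1 - n1(n1+1)/2 = 40 - 8*9/2 = 40 - 36 = 4.
       U_Y = n1*n2 - U_X = 48 - 4 = 44.
Step 4: No ties, so the exact null distribution of U (based on enumerating the C(14,8) = 3003 equally likely rank assignments) gives the two-sided p-value.
Step 5: p-value = 0.007992; compare to alpha = 0.1. reject H0.

U_X = 4, p = 0.007992, reject H0 at alpha = 0.1.


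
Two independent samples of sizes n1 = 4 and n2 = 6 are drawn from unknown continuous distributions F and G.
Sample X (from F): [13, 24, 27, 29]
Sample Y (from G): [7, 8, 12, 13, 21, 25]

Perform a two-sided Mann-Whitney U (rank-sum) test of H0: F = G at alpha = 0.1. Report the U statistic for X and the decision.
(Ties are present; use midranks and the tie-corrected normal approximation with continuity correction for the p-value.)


Step 1: Combine and sort all 10 observations; assign midranks.
sorted (value, group): (7,Y), (8,Y), (12,Y), (13,X), (13,Y), (21,Y), (24,X), (25,Y), (27,X), (29,X)
ranks: 7->1, 8->2, 12->3, 13->4.5, 13->4.5, 21->6, 24->7, 25->8, 27->9, 29->10
Step 2: Rank sum for X: R1 = 4.5 + 7 + 9 + 10 = 30.5.
Step 3: U_X = R1 - n1(n1+1)/2 = 30.5 - 4*5/2 = 30.5 - 10 = 20.5.
       U_Y = n1*n2 - U_X = 24 - 20.5 = 3.5.
Step 4: Ties are present, so use the tie-corrected normal approximation (with continuity correction) for the p-value.
Step 5: p-value = 0.087118; compare to alpha = 0.1. reject H0.

U_X = 20.5, p = 0.087118, reject H0 at alpha = 0.1.


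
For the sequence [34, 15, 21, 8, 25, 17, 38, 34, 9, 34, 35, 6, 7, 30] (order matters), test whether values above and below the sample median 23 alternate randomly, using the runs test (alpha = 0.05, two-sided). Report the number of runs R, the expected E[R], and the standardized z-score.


Step 1: Compute median = 23; label A = above, B = below.
Labels in order: ABBBABAABAABBA  (n_A = 7, n_B = 7)
Step 2: Count runs R = 9.
Step 3: Under H0 (random ordering), E[R] = 2*n_A*n_B/(n_A+n_B) + 1 = 2*7*7/14 + 1 = 8.0000.
        Var[R] = 2*n_A*n_B*(2*n_A*n_B - n_A - n_B) / ((n_A+n_B)^2 * (n_A+n_B-1)) = 8232/2548 = 3.2308.
        SD[R] = 1.7974.
Step 4: Continuity-corrected z = (R - 0.5 - E[R]) / SD[R] = (9 - 0.5 - 8.0000) / 1.7974 = 0.2782.
Step 5: Two-sided p-value via normal approximation = 2*(1 - Phi(|z|)) = 0.780879.
Step 6: alpha = 0.05. fail to reject H0.

R = 9, z = 0.2782, p = 0.780879, fail to reject H0.


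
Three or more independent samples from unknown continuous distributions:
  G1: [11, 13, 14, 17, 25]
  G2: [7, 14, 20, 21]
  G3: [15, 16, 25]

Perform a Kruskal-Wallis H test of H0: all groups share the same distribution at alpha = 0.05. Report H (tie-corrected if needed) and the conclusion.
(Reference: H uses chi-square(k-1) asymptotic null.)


Step 1: Combine all N = 12 observations and assign midranks.
sorted (value, group, rank): (7,G2,1), (11,G1,2), (13,G1,3), (14,G1,4.5), (14,G2,4.5), (15,G3,6), (16,G3,7), (17,G1,8), (20,G2,9), (21,G2,10), (25,G1,11.5), (25,G3,11.5)
Step 2: Sum ranks within each group.
R_1 = 29 (n_1 = 5)
R_2 = 24.5 (n_2 = 4)
R_3 = 24.5 (n_3 = 3)
Step 3: H = 12/(N(N+1)) * sum(R_i^2/n_i) - 3(N+1)
     = 12/(12*13) * (29^2/5 + 24.5^2/4 + 24.5^2/3) - 3*13
     = 0.076923 * 518.346 - 39
     = 0.872756.
Step 4: Ties present; correction factor C = 1 - 12/(12^3 - 12) = 0.993007. Corrected H = 0.872756 / 0.993007 = 0.878903.
Step 5: Under H0, H ~ chi^2(2); p-value = 0.644390.
Step 6: alpha = 0.05. fail to reject H0.

H = 0.8789, df = 2, p = 0.644390, fail to reject H0.


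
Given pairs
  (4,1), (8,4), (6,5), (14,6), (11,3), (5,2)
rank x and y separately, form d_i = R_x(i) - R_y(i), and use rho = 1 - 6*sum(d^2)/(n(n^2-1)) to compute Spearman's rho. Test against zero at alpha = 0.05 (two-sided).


Step 1: Rank x and y separately (midranks; no ties here).
rank(x): 4->1, 8->4, 6->3, 14->6, 11->5, 5->2
rank(y): 1->1, 4->4, 5->5, 6->6, 3->3, 2->2
Step 2: d_i = R_x(i) - R_y(i); compute d_i^2.
  (1-1)^2=0, (4-4)^2=0, (3-5)^2=4, (6-6)^2=0, (5-3)^2=4, (2-2)^2=0
sum(d^2) = 8.
Step 3: rho = 1 - 6*8 / (6*(6^2 - 1)) = 1 - 48/210 = 0.771429.
Step 4: Under H0, t = rho * sqrt((n-2)/(1-rho^2)) = 2.4247 ~ t(4).
Step 5: Two-sided p-value from the t-distribution with 4 df = 0.072397.
Step 6: alpha = 0.05. fail to reject H0.

rho = 0.7714, p = 0.072397, fail to reject H0 at alpha = 0.05.


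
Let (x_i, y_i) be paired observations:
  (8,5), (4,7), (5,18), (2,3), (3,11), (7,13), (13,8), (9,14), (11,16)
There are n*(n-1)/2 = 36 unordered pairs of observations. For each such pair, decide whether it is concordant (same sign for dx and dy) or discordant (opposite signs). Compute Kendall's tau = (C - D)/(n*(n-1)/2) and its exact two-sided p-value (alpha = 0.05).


Step 1: Enumerate the 36 unordered pairs (i,j) with i<j and classify each by sign(x_j-x_i) * sign(y_j-y_i).
  (1,2):dx=-4,dy=+2->D; (1,3):dx=-3,dy=+13->D; (1,4):dx=-6,dy=-2->C; (1,5):dx=-5,dy=+6->D
  (1,6):dx=-1,dy=+8->D; (1,7):dx=+5,dy=+3->C; (1,8):dx=+1,dy=+9->C; (1,9):dx=+3,dy=+11->C
  (2,3):dx=+1,dy=+11->C; (2,4):dx=-2,dy=-4->C; (2,5):dx=-1,dy=+4->D; (2,6):dx=+3,dy=+6->C
  (2,7):dx=+9,dy=+1->C; (2,8):dx=+5,dy=+7->C; (2,9):dx=+7,dy=+9->C; (3,4):dx=-3,dy=-15->C
  (3,5):dx=-2,dy=-7->C; (3,6):dx=+2,dy=-5->D; (3,7):dx=+8,dy=-10->D; (3,8):dx=+4,dy=-4->D
  (3,9):dx=+6,dy=-2->D; (4,5):dx=+1,dy=+8->C; (4,6):dx=+5,dy=+10->C; (4,7):dx=+11,dy=+5->C
  (4,8):dx=+7,dy=+11->C; (4,9):dx=+9,dy=+13->C; (5,6):dx=+4,dy=+2->C; (5,7):dx=+10,dy=-3->D
  (5,8):dx=+6,dy=+3->C; (5,9):dx=+8,dy=+5->C; (6,7):dx=+6,dy=-5->D; (6,8):dx=+2,dy=+1->C
  (6,9):dx=+4,dy=+3->C; (7,8):dx=-4,dy=+6->D; (7,9):dx=-2,dy=+8->D; (8,9):dx=+2,dy=+2->C
Step 2: C = 23, D = 13, total pairs = 36.
Step 3: tau = (C - D)/(n(n-1)/2) = (23 - 13)/36 = 0.277778.
Step 4: Exact two-sided p-value (enumerate n! = 362880 permutations of y under H0): p = 0.358488.
Step 5: alpha = 0.05. fail to reject H0.

tau_b = 0.2778 (C=23, D=13), p = 0.358488, fail to reject H0.


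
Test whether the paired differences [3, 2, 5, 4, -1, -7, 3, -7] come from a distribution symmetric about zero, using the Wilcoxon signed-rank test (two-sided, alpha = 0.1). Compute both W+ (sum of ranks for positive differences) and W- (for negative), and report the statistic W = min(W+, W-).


Step 1: Drop any zero differences (none here) and take |d_i|.
|d| = [3, 2, 5, 4, 1, 7, 3, 7]
Step 2: Midrank |d_i| (ties get averaged ranks).
ranks: |3|->3.5, |2|->2, |5|->6, |4|->5, |1|->1, |7|->7.5, |3|->3.5, |7|->7.5
Step 3: Attach original signs; sum ranks with positive sign and with negative sign.
W+ = 3.5 + 2 + 6 + 5 + 3.5 = 20
W- = 1 + 7.5 + 7.5 = 16
(Check: W+ + W- = 36 should equal n(n+1)/2 = 36.)
Step 4: Test statistic W = min(W+, W-) = 16.
Step 5: Ties in |d|, so use the tie-corrected normal approximation.
        E[W] = n(n+1)/4 = 8*9/4 = 18.
        Tie groups: |d|=3 (t=2), |d|=7 (t=2); sum(t^3 - t) = 12.
        Var[W] = n(n+1)(2n+1)/24 - sum(t^3-t)/48 = 1224/24 - 12/48 = 50.75.
        z = (W - E[W]) / sqrt(Var[W]) = (16 - 18) / 7.1239 = -0.2807.
        Two-sided p = 2*Phi(z) = 0.778906.
Step 6: alpha = 0.1. fail to reject H0.

W+ = 20, W- = 16, W = min = 16, p = 0.778906, fail to reject H0.


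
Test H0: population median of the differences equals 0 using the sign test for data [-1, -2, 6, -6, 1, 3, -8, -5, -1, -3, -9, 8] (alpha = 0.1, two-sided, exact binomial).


Step 1: Discard zero differences. Original n = 12; n_eff = number of nonzero differences = 12.
Nonzero differences (with sign): -1, -2, +6, -6, +1, +3, -8, -5, -1, -3, -9, +8
Step 2: Count signs: positive = 4, negative = 8.
Step 3: Under H0: P(positive) = 0.5, so the number of positives S ~ Bin(12, 0.5).
Step 4: Two-sided exact p-value = sum of Bin(12,0.5) probabilities at or below the observed probability = 0.387695.
Step 5: alpha = 0.1. fail to reject H0.

n_eff = 12, pos = 4, neg = 8, p = 0.387695, fail to reject H0.


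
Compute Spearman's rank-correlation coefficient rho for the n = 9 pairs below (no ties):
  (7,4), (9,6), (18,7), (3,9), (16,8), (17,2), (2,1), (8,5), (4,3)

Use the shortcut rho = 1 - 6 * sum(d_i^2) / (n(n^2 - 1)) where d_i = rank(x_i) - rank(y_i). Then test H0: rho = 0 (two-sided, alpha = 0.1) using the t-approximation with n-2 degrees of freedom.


Step 1: Rank x and y separately (midranks; no ties here).
rank(x): 7->4, 9->6, 18->9, 3->2, 16->7, 17->8, 2->1, 8->5, 4->3
rank(y): 4->4, 6->6, 7->7, 9->9, 8->8, 2->2, 1->1, 5->5, 3->3
Step 2: d_i = R_x(i) - R_y(i); compute d_i^2.
  (4-4)^2=0, (6-6)^2=0, (9-7)^2=4, (2-9)^2=49, (7-8)^2=1, (8-2)^2=36, (1-1)^2=0, (5-5)^2=0, (3-3)^2=0
sum(d^2) = 90.
Step 3: rho = 1 - 6*90 / (9*(9^2 - 1)) = 1 - 540/720 = 0.250000.
Step 4: Under H0, t = rho * sqrt((n-2)/(1-rho^2)) = 0.6831 ~ t(7).
Step 5: Two-sided p-value from the t-distribution with 7 df = 0.516490.
Step 6: alpha = 0.1. fail to reject H0.

rho = 0.2500, p = 0.516490, fail to reject H0 at alpha = 0.1.


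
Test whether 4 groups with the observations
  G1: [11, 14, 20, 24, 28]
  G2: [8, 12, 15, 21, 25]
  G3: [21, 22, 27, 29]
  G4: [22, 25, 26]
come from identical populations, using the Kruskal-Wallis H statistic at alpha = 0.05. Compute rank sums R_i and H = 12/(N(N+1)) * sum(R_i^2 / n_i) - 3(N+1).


Step 1: Combine all N = 17 observations and assign midranks.
sorted (value, group, rank): (8,G2,1), (11,G1,2), (12,G2,3), (14,G1,4), (15,G2,5), (20,G1,6), (21,G2,7.5), (21,G3,7.5), (22,G3,9.5), (22,G4,9.5), (24,G1,11), (25,G2,12.5), (25,G4,12.5), (26,G4,14), (27,G3,15), (28,G1,16), (29,G3,17)
Step 2: Sum ranks within each group.
R_1 = 39 (n_1 = 5)
R_2 = 29 (n_2 = 5)
R_3 = 49 (n_3 = 4)
R_4 = 36 (n_4 = 3)
Step 3: H = 12/(N(N+1)) * sum(R_i^2/n_i) - 3(N+1)
     = 12/(17*18) * (39^2/5 + 29^2/5 + 49^2/4 + 36^2/3) - 3*18
     = 0.039216 * 1504.65 - 54
     = 5.005882.
Step 4: Ties present; correction factor C = 1 - 18/(17^3 - 17) = 0.996324. Corrected H = 5.005882 / 0.996324 = 5.024354.
Step 5: Under H0, H ~ chi^2(3); p-value = 0.170022.
Step 6: alpha = 0.05. fail to reject H0.

H = 5.0244, df = 3, p = 0.170022, fail to reject H0.


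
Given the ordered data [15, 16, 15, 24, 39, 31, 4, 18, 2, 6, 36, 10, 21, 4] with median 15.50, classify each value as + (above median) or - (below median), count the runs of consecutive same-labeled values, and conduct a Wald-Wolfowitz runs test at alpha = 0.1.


Step 1: Compute median = 15.50; label A = above, B = below.
Labels in order: BABAAABABBABAB  (n_A = 7, n_B = 7)
Step 2: Count runs R = 11.
Step 3: Under H0 (random ordering), E[R] = 2*n_A*n_B/(n_A+n_B) + 1 = 2*7*7/14 + 1 = 8.0000.
        Var[R] = 2*n_A*n_B*(2*n_A*n_B - n_A - n_B) / ((n_A+n_B)^2 * (n_A+n_B-1)) = 8232/2548 = 3.2308.
        SD[R] = 1.7974.
Step 4: Continuity-corrected z = (R - 0.5 - E[R]) / SD[R] = (11 - 0.5 - 8.0000) / 1.7974 = 1.3909.
Step 5: Two-sided p-value via normal approximation = 2*(1 - Phi(|z|)) = 0.164264.
Step 6: alpha = 0.1. fail to reject H0.

R = 11, z = 1.3909, p = 0.164264, fail to reject H0.


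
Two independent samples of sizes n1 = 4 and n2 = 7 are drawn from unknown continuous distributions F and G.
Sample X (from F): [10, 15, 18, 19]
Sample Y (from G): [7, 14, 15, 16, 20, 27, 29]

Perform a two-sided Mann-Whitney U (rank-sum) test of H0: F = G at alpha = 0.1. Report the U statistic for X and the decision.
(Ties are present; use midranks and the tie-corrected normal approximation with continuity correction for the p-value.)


Step 1: Combine and sort all 11 observations; assign midranks.
sorted (value, group): (7,Y), (10,X), (14,Y), (15,X), (15,Y), (16,Y), (18,X), (19,X), (20,Y), (27,Y), (29,Y)
ranks: 7->1, 10->2, 14->3, 15->4.5, 15->4.5, 16->6, 18->7, 19->8, 20->9, 27->10, 29->11
Step 2: Rank sum for X: R1 = 2 + 4.5 + 7 + 8 = 21.5.
Step 3: U_X = R1 - n1(n1+1)/2 = 21.5 - 4*5/2 = 21.5 - 10 = 11.5.
       U_Y = n1*n2 - U_X = 28 - 11.5 = 16.5.
Step 4: Ties are present, so use the tie-corrected normal approximation (with continuity correction) for the p-value.
Step 5: p-value = 0.704817; compare to alpha = 0.1. fail to reject H0.

U_X = 11.5, p = 0.704817, fail to reject H0 at alpha = 0.1.


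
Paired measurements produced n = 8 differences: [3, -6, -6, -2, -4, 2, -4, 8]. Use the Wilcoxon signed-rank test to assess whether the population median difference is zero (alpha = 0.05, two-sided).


Step 1: Drop any zero differences (none here) and take |d_i|.
|d| = [3, 6, 6, 2, 4, 2, 4, 8]
Step 2: Midrank |d_i| (ties get averaged ranks).
ranks: |3|->3, |6|->6.5, |6|->6.5, |2|->1.5, |4|->4.5, |2|->1.5, |4|->4.5, |8|->8
Step 3: Attach original signs; sum ranks with positive sign and with negative sign.
W+ = 3 + 1.5 + 8 = 12.5
W- = 6.5 + 6.5 + 1.5 + 4.5 + 4.5 = 23.5
(Check: W+ + W- = 36 should equal n(n+1)/2 = 36.)
Step 4: Test statistic W = min(W+, W-) = 12.5.
Step 5: Ties in |d|, so use the tie-corrected normal approximation.
        E[W] = n(n+1)/4 = 8*9/4 = 18.
        Tie groups: |d|=2 (t=2), |d|=4 (t=2), |d|=6 (t=2); sum(t^3 - t) = 18.
        Var[W] = n(n+1)(2n+1)/24 - sum(t^3-t)/48 = 1224/24 - 18/48 = 50.625.
        z = (W - E[W]) / sqrt(Var[W]) = (12.5 - 18) / 7.1151 = -0.7730.
        Two-sided p = 2*Phi(z) = 0.439522.
Step 6: alpha = 0.05. fail to reject H0.

W+ = 12.5, W- = 23.5, W = min = 12.5, p = 0.439522, fail to reject H0.


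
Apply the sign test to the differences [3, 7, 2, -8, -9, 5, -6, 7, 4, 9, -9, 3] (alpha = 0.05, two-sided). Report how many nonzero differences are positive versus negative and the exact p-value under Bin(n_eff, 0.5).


Step 1: Discard zero differences. Original n = 12; n_eff = number of nonzero differences = 12.
Nonzero differences (with sign): +3, +7, +2, -8, -9, +5, -6, +7, +4, +9, -9, +3
Step 2: Count signs: positive = 8, negative = 4.
Step 3: Under H0: P(positive) = 0.5, so the number of positives S ~ Bin(12, 0.5).
Step 4: Two-sided exact p-value = sum of Bin(12,0.5) probabilities at or below the observed probability = 0.387695.
Step 5: alpha = 0.05. fail to reject H0.

n_eff = 12, pos = 8, neg = 4, p = 0.387695, fail to reject H0.


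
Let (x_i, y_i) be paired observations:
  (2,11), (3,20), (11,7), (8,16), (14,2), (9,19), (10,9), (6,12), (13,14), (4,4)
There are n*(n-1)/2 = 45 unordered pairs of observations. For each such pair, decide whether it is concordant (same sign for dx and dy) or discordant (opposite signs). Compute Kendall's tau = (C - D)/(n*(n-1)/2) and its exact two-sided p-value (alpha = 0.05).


Step 1: Enumerate the 45 unordered pairs (i,j) with i<j and classify each by sign(x_j-x_i) * sign(y_j-y_i).
  (1,2):dx=+1,dy=+9->C; (1,3):dx=+9,dy=-4->D; (1,4):dx=+6,dy=+5->C; (1,5):dx=+12,dy=-9->D
  (1,6):dx=+7,dy=+8->C; (1,7):dx=+8,dy=-2->D; (1,8):dx=+4,dy=+1->C; (1,9):dx=+11,dy=+3->C
  (1,10):dx=+2,dy=-7->D; (2,3):dx=+8,dy=-13->D; (2,4):dx=+5,dy=-4->D; (2,5):dx=+11,dy=-18->D
  (2,6):dx=+6,dy=-1->D; (2,7):dx=+7,dy=-11->D; (2,8):dx=+3,dy=-8->D; (2,9):dx=+10,dy=-6->D
  (2,10):dx=+1,dy=-16->D; (3,4):dx=-3,dy=+9->D; (3,5):dx=+3,dy=-5->D; (3,6):dx=-2,dy=+12->D
  (3,7):dx=-1,dy=+2->D; (3,8):dx=-5,dy=+5->D; (3,9):dx=+2,dy=+7->C; (3,10):dx=-7,dy=-3->C
  (4,5):dx=+6,dy=-14->D; (4,6):dx=+1,dy=+3->C; (4,7):dx=+2,dy=-7->D; (4,8):dx=-2,dy=-4->C
  (4,9):dx=+5,dy=-2->D; (4,10):dx=-4,dy=-12->C; (5,6):dx=-5,dy=+17->D; (5,7):dx=-4,dy=+7->D
  (5,8):dx=-8,dy=+10->D; (5,9):dx=-1,dy=+12->D; (5,10):dx=-10,dy=+2->D; (6,7):dx=+1,dy=-10->D
  (6,8):dx=-3,dy=-7->C; (6,9):dx=+4,dy=-5->D; (6,10):dx=-5,dy=-15->C; (7,8):dx=-4,dy=+3->D
  (7,9):dx=+3,dy=+5->C; (7,10):dx=-6,dy=-5->C; (8,9):dx=+7,dy=+2->C; (8,10):dx=-2,dy=-8->C
  (9,10):dx=-9,dy=-10->C
Step 2: C = 17, D = 28, total pairs = 45.
Step 3: tau = (C - D)/(n(n-1)/2) = (17 - 28)/45 = -0.244444.
Step 4: Exact two-sided p-value (enumerate n! = 3628800 permutations of y under H0): p = 0.380720.
Step 5: alpha = 0.05. fail to reject H0.

tau_b = -0.2444 (C=17, D=28), p = 0.380720, fail to reject H0.


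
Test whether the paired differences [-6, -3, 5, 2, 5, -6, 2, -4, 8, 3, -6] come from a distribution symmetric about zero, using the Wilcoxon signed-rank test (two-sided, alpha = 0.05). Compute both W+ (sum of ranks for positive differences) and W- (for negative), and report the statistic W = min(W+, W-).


Step 1: Drop any zero differences (none here) and take |d_i|.
|d| = [6, 3, 5, 2, 5, 6, 2, 4, 8, 3, 6]
Step 2: Midrank |d_i| (ties get averaged ranks).
ranks: |6|->9, |3|->3.5, |5|->6.5, |2|->1.5, |5|->6.5, |6|->9, |2|->1.5, |4|->5, |8|->11, |3|->3.5, |6|->9
Step 3: Attach original signs; sum ranks with positive sign and with negative sign.
W+ = 6.5 + 1.5 + 6.5 + 1.5 + 11 + 3.5 = 30.5
W- = 9 + 3.5 + 9 + 5 + 9 = 35.5
(Check: W+ + W- = 66 should equal n(n+1)/2 = 66.)
Step 4: Test statistic W = min(W+, W-) = 30.5.
Step 5: Ties in |d|, so use the tie-corrected normal approximation.
        E[W] = n(n+1)/4 = 11*12/4 = 33.
        Tie groups: |d|=2 (t=2), |d|=3 (t=2), |d|=5 (t=2), |d|=6 (t=3); sum(t^3 - t) = 42.
        Var[W] = n(n+1)(2n+1)/24 - sum(t^3-t)/48 = 3036/24 - 42/48 = 125.625.
        z = (W - E[W]) / sqrt(Var[W]) = (30.5 - 33) / 11.2083 = -0.2230.
        Two-sided p = 2*Phi(z) = 0.823497.
Step 6: alpha = 0.05. fail to reject H0.

W+ = 30.5, W- = 35.5, W = min = 30.5, p = 0.823497, fail to reject H0.


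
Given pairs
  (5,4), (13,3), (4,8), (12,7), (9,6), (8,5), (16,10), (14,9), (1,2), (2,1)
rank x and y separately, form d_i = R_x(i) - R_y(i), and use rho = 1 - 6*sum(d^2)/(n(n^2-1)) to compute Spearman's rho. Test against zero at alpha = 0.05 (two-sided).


Step 1: Rank x and y separately (midranks; no ties here).
rank(x): 5->4, 13->8, 4->3, 12->7, 9->6, 8->5, 16->10, 14->9, 1->1, 2->2
rank(y): 4->4, 3->3, 8->8, 7->7, 6->6, 5->5, 10->10, 9->9, 2->2, 1->1
Step 2: d_i = R_x(i) - R_y(i); compute d_i^2.
  (4-4)^2=0, (8-3)^2=25, (3-8)^2=25, (7-7)^2=0, (6-6)^2=0, (5-5)^2=0, (10-10)^2=0, (9-9)^2=0, (1-2)^2=1, (2-1)^2=1
sum(d^2) = 52.
Step 3: rho = 1 - 6*52 / (10*(10^2 - 1)) = 1 - 312/990 = 0.684848.
Step 4: Under H0, t = rho * sqrt((n-2)/(1-rho^2)) = 2.6583 ~ t(8).
Step 5: Two-sided p-value from the t-distribution with 8 df = 0.028883.
Step 6: alpha = 0.05. reject H0.

rho = 0.6848, p = 0.028883, reject H0 at alpha = 0.05.


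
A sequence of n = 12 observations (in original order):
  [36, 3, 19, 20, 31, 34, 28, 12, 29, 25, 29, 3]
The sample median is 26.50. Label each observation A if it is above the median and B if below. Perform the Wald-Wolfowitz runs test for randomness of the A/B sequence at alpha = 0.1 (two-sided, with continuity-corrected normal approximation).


Step 1: Compute median = 26.50; label A = above, B = below.
Labels in order: ABBBAAABABAB  (n_A = 6, n_B = 6)
Step 2: Count runs R = 8.
Step 3: Under H0 (random ordering), E[R] = 2*n_A*n_B/(n_A+n_B) + 1 = 2*6*6/12 + 1 = 7.0000.
        Var[R] = 2*n_A*n_B*(2*n_A*n_B - n_A - n_B) / ((n_A+n_B)^2 * (n_A+n_B-1)) = 4320/1584 = 2.7273.
        SD[R] = 1.6514.
Step 4: Continuity-corrected z = (R - 0.5 - E[R]) / SD[R] = (8 - 0.5 - 7.0000) / 1.6514 = 0.3028.
Step 5: Two-sided p-value via normal approximation = 2*(1 - Phi(|z|)) = 0.762069.
Step 6: alpha = 0.1. fail to reject H0.

R = 8, z = 0.3028, p = 0.762069, fail to reject H0.


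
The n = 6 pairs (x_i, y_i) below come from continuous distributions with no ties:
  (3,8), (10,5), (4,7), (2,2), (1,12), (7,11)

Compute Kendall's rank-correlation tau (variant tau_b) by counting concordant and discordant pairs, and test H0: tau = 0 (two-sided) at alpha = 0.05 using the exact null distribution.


Step 1: Enumerate the 15 unordered pairs (i,j) with i<j and classify each by sign(x_j-x_i) * sign(y_j-y_i).
  (1,2):dx=+7,dy=-3->D; (1,3):dx=+1,dy=-1->D; (1,4):dx=-1,dy=-6->C; (1,5):dx=-2,dy=+4->D
  (1,6):dx=+4,dy=+3->C; (2,3):dx=-6,dy=+2->D; (2,4):dx=-8,dy=-3->C; (2,5):dx=-9,dy=+7->D
  (2,6):dx=-3,dy=+6->D; (3,4):dx=-2,dy=-5->C; (3,5):dx=-3,dy=+5->D; (3,6):dx=+3,dy=+4->C
  (4,5):dx=-1,dy=+10->D; (4,6):dx=+5,dy=+9->C; (5,6):dx=+6,dy=-1->D
Step 2: C = 6, D = 9, total pairs = 15.
Step 3: tau = (C - D)/(n(n-1)/2) = (6 - 9)/15 = -0.200000.
Step 4: Exact two-sided p-value (enumerate n! = 720 permutations of y under H0): p = 0.719444.
Step 5: alpha = 0.05. fail to reject H0.

tau_b = -0.2000 (C=6, D=9), p = 0.719444, fail to reject H0.


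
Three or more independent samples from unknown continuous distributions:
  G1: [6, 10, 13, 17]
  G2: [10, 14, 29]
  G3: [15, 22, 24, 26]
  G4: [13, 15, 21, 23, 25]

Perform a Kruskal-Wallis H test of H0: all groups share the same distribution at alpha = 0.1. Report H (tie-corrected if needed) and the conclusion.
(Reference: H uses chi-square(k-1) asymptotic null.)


Step 1: Combine all N = 16 observations and assign midranks.
sorted (value, group, rank): (6,G1,1), (10,G1,2.5), (10,G2,2.5), (13,G1,4.5), (13,G4,4.5), (14,G2,6), (15,G3,7.5), (15,G4,7.5), (17,G1,9), (21,G4,10), (22,G3,11), (23,G4,12), (24,G3,13), (25,G4,14), (26,G3,15), (29,G2,16)
Step 2: Sum ranks within each group.
R_1 = 17 (n_1 = 4)
R_2 = 24.5 (n_2 = 3)
R_3 = 46.5 (n_3 = 4)
R_4 = 48 (n_4 = 5)
Step 3: H = 12/(N(N+1)) * sum(R_i^2/n_i) - 3(N+1)
     = 12/(16*17) * (17^2/4 + 24.5^2/3 + 46.5^2/4 + 48^2/5) - 3*17
     = 0.044118 * 1273.7 - 51
     = 5.192463.
Step 4: Ties present; correction factor C = 1 - 18/(16^3 - 16) = 0.995588. Corrected H = 5.192463 / 0.995588 = 5.215473.
Step 5: Under H0, H ~ chi^2(3); p-value = 0.156682.
Step 6: alpha = 0.1. fail to reject H0.

H = 5.2155, df = 3, p = 0.156682, fail to reject H0.


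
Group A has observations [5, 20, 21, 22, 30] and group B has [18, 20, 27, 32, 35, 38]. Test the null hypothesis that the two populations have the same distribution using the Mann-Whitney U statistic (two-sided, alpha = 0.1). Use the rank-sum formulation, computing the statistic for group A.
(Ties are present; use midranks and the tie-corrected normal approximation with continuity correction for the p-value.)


Step 1: Combine and sort all 11 observations; assign midranks.
sorted (value, group): (5,X), (18,Y), (20,X), (20,Y), (21,X), (22,X), (27,Y), (30,X), (32,Y), (35,Y), (38,Y)
ranks: 5->1, 18->2, 20->3.5, 20->3.5, 21->5, 22->6, 27->7, 30->8, 32->9, 35->10, 38->11
Step 2: Rank sum for X: R1 = 1 + 3.5 + 5 + 6 + 8 = 23.5.
Step 3: U_X = R1 - n1(n1+1)/2 = 23.5 - 5*6/2 = 23.5 - 15 = 8.5.
       U_Y = n1*n2 - U_X = 30 - 8.5 = 21.5.
Step 4: Ties are present, so use the tie-corrected normal approximation (with continuity correction) for the p-value.
Step 5: p-value = 0.272229; compare to alpha = 0.1. fail to reject H0.

U_X = 8.5, p = 0.272229, fail to reject H0 at alpha = 0.1.


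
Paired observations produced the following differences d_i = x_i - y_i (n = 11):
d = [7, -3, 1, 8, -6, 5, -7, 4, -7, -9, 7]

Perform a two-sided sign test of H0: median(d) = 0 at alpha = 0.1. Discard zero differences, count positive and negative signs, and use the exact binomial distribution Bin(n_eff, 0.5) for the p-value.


Step 1: Discard zero differences. Original n = 11; n_eff = number of nonzero differences = 11.
Nonzero differences (with sign): +7, -3, +1, +8, -6, +5, -7, +4, -7, -9, +7
Step 2: Count signs: positive = 6, negative = 5.
Step 3: Under H0: P(positive) = 0.5, so the number of positives S ~ Bin(11, 0.5).
Step 4: Two-sided exact p-value = sum of Bin(11,0.5) probabilities at or below the observed probability = 1.000000.
Step 5: alpha = 0.1. fail to reject H0.

n_eff = 11, pos = 6, neg = 5, p = 1.000000, fail to reject H0.


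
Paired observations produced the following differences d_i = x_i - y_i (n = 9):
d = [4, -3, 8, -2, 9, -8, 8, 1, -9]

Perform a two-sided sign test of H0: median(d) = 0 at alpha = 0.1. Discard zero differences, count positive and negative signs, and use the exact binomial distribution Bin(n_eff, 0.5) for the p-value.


Step 1: Discard zero differences. Original n = 9; n_eff = number of nonzero differences = 9.
Nonzero differences (with sign): +4, -3, +8, -2, +9, -8, +8, +1, -9
Step 2: Count signs: positive = 5, negative = 4.
Step 3: Under H0: P(positive) = 0.5, so the number of positives S ~ Bin(9, 0.5).
Step 4: Two-sided exact p-value = sum of Bin(9,0.5) probabilities at or below the observed probability = 1.000000.
Step 5: alpha = 0.1. fail to reject H0.

n_eff = 9, pos = 5, neg = 4, p = 1.000000, fail to reject H0.


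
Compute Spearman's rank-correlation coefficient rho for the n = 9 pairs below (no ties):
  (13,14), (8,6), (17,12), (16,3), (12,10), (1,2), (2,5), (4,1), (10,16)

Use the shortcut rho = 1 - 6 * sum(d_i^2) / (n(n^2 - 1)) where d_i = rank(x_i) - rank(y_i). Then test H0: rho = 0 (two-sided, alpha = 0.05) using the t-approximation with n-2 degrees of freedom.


Step 1: Rank x and y separately (midranks; no ties here).
rank(x): 13->7, 8->4, 17->9, 16->8, 12->6, 1->1, 2->2, 4->3, 10->5
rank(y): 14->8, 6->5, 12->7, 3->3, 10->6, 2->2, 5->4, 1->1, 16->9
Step 2: d_i = R_x(i) - R_y(i); compute d_i^2.
  (7-8)^2=1, (4-5)^2=1, (9-7)^2=4, (8-3)^2=25, (6-6)^2=0, (1-2)^2=1, (2-4)^2=4, (3-1)^2=4, (5-9)^2=16
sum(d^2) = 56.
Step 3: rho = 1 - 6*56 / (9*(9^2 - 1)) = 1 - 336/720 = 0.533333.
Step 4: Under H0, t = rho * sqrt((n-2)/(1-rho^2)) = 1.6681 ~ t(7).
Step 5: Two-sided p-value from the t-distribution with 7 df = 0.139227.
Step 6: alpha = 0.05. fail to reject H0.

rho = 0.5333, p = 0.139227, fail to reject H0 at alpha = 0.05.


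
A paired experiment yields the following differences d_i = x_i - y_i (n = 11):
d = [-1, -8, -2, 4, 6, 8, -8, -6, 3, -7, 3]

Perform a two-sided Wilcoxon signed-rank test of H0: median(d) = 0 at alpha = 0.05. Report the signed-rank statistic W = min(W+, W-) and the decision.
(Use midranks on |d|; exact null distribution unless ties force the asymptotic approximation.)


Step 1: Drop any zero differences (none here) and take |d_i|.
|d| = [1, 8, 2, 4, 6, 8, 8, 6, 3, 7, 3]
Step 2: Midrank |d_i| (ties get averaged ranks).
ranks: |1|->1, |8|->10, |2|->2, |4|->5, |6|->6.5, |8|->10, |8|->10, |6|->6.5, |3|->3.5, |7|->8, |3|->3.5
Step 3: Attach original signs; sum ranks with positive sign and with negative sign.
W+ = 5 + 6.5 + 10 + 3.5 + 3.5 = 28.5
W- = 1 + 10 + 2 + 10 + 6.5 + 8 = 37.5
(Check: W+ + W- = 66 should equal n(n+1)/2 = 66.)
Step 4: Test statistic W = min(W+, W-) = 28.5.
Step 5: Ties in |d|, so use the tie-corrected normal approximation.
        E[W] = n(n+1)/4 = 11*12/4 = 33.
        Tie groups: |d|=3 (t=2), |d|=6 (t=2), |d|=8 (t=3); sum(t^3 - t) = 36.
        Var[W] = n(n+1)(2n+1)/24 - sum(t^3-t)/48 = 3036/24 - 36/48 = 125.75.
        z = (W - E[W]) / sqrt(Var[W]) = (28.5 - 33) / 11.2138 = -0.4013.
        Two-sided p = 2*Phi(z) = 0.688207.
Step 6: alpha = 0.05. fail to reject H0.

W+ = 28.5, W- = 37.5, W = min = 28.5, p = 0.688207, fail to reject H0.


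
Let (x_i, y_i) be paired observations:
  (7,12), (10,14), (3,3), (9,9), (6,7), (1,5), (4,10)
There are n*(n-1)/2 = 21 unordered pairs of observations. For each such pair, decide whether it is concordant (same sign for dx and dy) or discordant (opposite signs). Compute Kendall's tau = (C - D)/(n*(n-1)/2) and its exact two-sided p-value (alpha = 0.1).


Step 1: Enumerate the 21 unordered pairs (i,j) with i<j and classify each by sign(x_j-x_i) * sign(y_j-y_i).
  (1,2):dx=+3,dy=+2->C; (1,3):dx=-4,dy=-9->C; (1,4):dx=+2,dy=-3->D; (1,5):dx=-1,dy=-5->C
  (1,6):dx=-6,dy=-7->C; (1,7):dx=-3,dy=-2->C; (2,3):dx=-7,dy=-11->C; (2,4):dx=-1,dy=-5->C
  (2,5):dx=-4,dy=-7->C; (2,6):dx=-9,dy=-9->C; (2,7):dx=-6,dy=-4->C; (3,4):dx=+6,dy=+6->C
  (3,5):dx=+3,dy=+4->C; (3,6):dx=-2,dy=+2->D; (3,7):dx=+1,dy=+7->C; (4,5):dx=-3,dy=-2->C
  (4,6):dx=-8,dy=-4->C; (4,7):dx=-5,dy=+1->D; (5,6):dx=-5,dy=-2->C; (5,7):dx=-2,dy=+3->D
  (6,7):dx=+3,dy=+5->C
Step 2: C = 17, D = 4, total pairs = 21.
Step 3: tau = (C - D)/(n(n-1)/2) = (17 - 4)/21 = 0.619048.
Step 4: Exact two-sided p-value (enumerate n! = 5040 permutations of y under H0): p = 0.069048.
Step 5: alpha = 0.1. reject H0.

tau_b = 0.6190 (C=17, D=4), p = 0.069048, reject H0.


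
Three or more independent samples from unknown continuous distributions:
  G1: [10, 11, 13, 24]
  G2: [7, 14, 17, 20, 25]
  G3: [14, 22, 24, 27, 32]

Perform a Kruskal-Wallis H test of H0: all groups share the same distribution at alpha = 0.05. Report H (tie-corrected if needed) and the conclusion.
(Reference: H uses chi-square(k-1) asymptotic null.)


Step 1: Combine all N = 14 observations and assign midranks.
sorted (value, group, rank): (7,G2,1), (10,G1,2), (11,G1,3), (13,G1,4), (14,G2,5.5), (14,G3,5.5), (17,G2,7), (20,G2,8), (22,G3,9), (24,G1,10.5), (24,G3,10.5), (25,G2,12), (27,G3,13), (32,G3,14)
Step 2: Sum ranks within each group.
R_1 = 19.5 (n_1 = 4)
R_2 = 33.5 (n_2 = 5)
R_3 = 52 (n_3 = 5)
Step 3: H = 12/(N(N+1)) * sum(R_i^2/n_i) - 3(N+1)
     = 12/(14*15) * (19.5^2/4 + 33.5^2/5 + 52^2/5) - 3*15
     = 0.057143 * 860.312 - 45
     = 4.160714.
Step 4: Ties present; correction factor C = 1 - 12/(14^3 - 14) = 0.995604. Corrected H = 4.160714 / 0.995604 = 4.179084.
Step 5: Under H0, H ~ chi^2(2); p-value = 0.123744.
Step 6: alpha = 0.05. fail to reject H0.

H = 4.1791, df = 2, p = 0.123744, fail to reject H0.


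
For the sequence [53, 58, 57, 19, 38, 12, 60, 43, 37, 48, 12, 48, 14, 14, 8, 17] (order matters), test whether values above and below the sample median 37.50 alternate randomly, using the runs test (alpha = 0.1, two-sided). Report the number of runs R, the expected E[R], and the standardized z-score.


Step 1: Compute median = 37.50; label A = above, B = below.
Labels in order: AAABABAABABABBBB  (n_A = 8, n_B = 8)
Step 2: Count runs R = 10.
Step 3: Under H0 (random ordering), E[R] = 2*n_A*n_B/(n_A+n_B) + 1 = 2*8*8/16 + 1 = 9.0000.
        Var[R] = 2*n_A*n_B*(2*n_A*n_B - n_A - n_B) / ((n_A+n_B)^2 * (n_A+n_B-1)) = 14336/3840 = 3.7333.
        SD[R] = 1.9322.
Step 4: Continuity-corrected z = (R - 0.5 - E[R]) / SD[R] = (10 - 0.5 - 9.0000) / 1.9322 = 0.2588.
Step 5: Two-sided p-value via normal approximation = 2*(1 - Phi(|z|)) = 0.795809.
Step 6: alpha = 0.1. fail to reject H0.

R = 10, z = 0.2588, p = 0.795809, fail to reject H0.


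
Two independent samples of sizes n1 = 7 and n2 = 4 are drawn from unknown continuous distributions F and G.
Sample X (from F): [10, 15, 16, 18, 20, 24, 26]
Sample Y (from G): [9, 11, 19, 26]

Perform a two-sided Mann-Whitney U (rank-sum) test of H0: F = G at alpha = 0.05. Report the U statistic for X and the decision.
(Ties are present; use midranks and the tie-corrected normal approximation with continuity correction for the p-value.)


Step 1: Combine and sort all 11 observations; assign midranks.
sorted (value, group): (9,Y), (10,X), (11,Y), (15,X), (16,X), (18,X), (19,Y), (20,X), (24,X), (26,X), (26,Y)
ranks: 9->1, 10->2, 11->3, 15->4, 16->5, 18->6, 19->7, 20->8, 24->9, 26->10.5, 26->10.5
Step 2: Rank sum for X: R1 = 2 + 4 + 5 + 6 + 8 + 9 + 10.5 = 44.5.
Step 3: U_X = R1 - n1(n1+1)/2 = 44.5 - 7*8/2 = 44.5 - 28 = 16.5.
       U_Y = n1*n2 - U_X = 28 - 16.5 = 11.5.
Step 4: Ties are present, so use the tie-corrected normal approximation (with continuity correction) for the p-value.
Step 5: p-value = 0.704817; compare to alpha = 0.05. fail to reject H0.

U_X = 16.5, p = 0.704817, fail to reject H0 at alpha = 0.05.


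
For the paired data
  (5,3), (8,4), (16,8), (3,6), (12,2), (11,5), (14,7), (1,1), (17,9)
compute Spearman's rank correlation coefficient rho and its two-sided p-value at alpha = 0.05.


Step 1: Rank x and y separately (midranks; no ties here).
rank(x): 5->3, 8->4, 16->8, 3->2, 12->6, 11->5, 14->7, 1->1, 17->9
rank(y): 3->3, 4->4, 8->8, 6->6, 2->2, 5->5, 7->7, 1->1, 9->9
Step 2: d_i = R_x(i) - R_y(i); compute d_i^2.
  (3-3)^2=0, (4-4)^2=0, (8-8)^2=0, (2-6)^2=16, (6-2)^2=16, (5-5)^2=0, (7-7)^2=0, (1-1)^2=0, (9-9)^2=0
sum(d^2) = 32.
Step 3: rho = 1 - 6*32 / (9*(9^2 - 1)) = 1 - 192/720 = 0.733333.
Step 4: Under H0, t = rho * sqrt((n-2)/(1-rho^2)) = 2.8538 ~ t(7).
Step 5: Two-sided p-value from the t-distribution with 7 df = 0.024554.
Step 6: alpha = 0.05. reject H0.

rho = 0.7333, p = 0.024554, reject H0 at alpha = 0.05.


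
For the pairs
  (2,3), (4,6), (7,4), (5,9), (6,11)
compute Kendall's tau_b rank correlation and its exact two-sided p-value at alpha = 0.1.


Step 1: Enumerate the 10 unordered pairs (i,j) with i<j and classify each by sign(x_j-x_i) * sign(y_j-y_i).
  (1,2):dx=+2,dy=+3->C; (1,3):dx=+5,dy=+1->C; (1,4):dx=+3,dy=+6->C; (1,5):dx=+4,dy=+8->C
  (2,3):dx=+3,dy=-2->D; (2,4):dx=+1,dy=+3->C; (2,5):dx=+2,dy=+5->C; (3,4):dx=-2,dy=+5->D
  (3,5):dx=-1,dy=+7->D; (4,5):dx=+1,dy=+2->C
Step 2: C = 7, D = 3, total pairs = 10.
Step 3: tau = (C - D)/(n(n-1)/2) = (7 - 3)/10 = 0.400000.
Step 4: Exact two-sided p-value (enumerate n! = 120 permutations of y under H0): p = 0.483333.
Step 5: alpha = 0.1. fail to reject H0.

tau_b = 0.4000 (C=7, D=3), p = 0.483333, fail to reject H0.


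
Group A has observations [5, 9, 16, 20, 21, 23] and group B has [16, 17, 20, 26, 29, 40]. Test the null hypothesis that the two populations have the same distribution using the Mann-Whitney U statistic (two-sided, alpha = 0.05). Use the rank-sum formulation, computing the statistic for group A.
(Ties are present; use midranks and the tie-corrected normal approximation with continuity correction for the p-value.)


Step 1: Combine and sort all 12 observations; assign midranks.
sorted (value, group): (5,X), (9,X), (16,X), (16,Y), (17,Y), (20,X), (20,Y), (21,X), (23,X), (26,Y), (29,Y), (40,Y)
ranks: 5->1, 9->2, 16->3.5, 16->3.5, 17->5, 20->6.5, 20->6.5, 21->8, 23->9, 26->10, 29->11, 40->12
Step 2: Rank sum for X: R1 = 1 + 2 + 3.5 + 6.5 + 8 + 9 = 30.
Step 3: U_X = R1 - n1(n1+1)/2 = 30 - 6*7/2 = 30 - 21 = 9.
       U_Y = n1*n2 - U_X = 36 - 9 = 27.
Step 4: Ties are present, so use the tie-corrected normal approximation (with continuity correction) for the p-value.
Step 5: p-value = 0.171979; compare to alpha = 0.05. fail to reject H0.

U_X = 9, p = 0.171979, fail to reject H0 at alpha = 0.05.


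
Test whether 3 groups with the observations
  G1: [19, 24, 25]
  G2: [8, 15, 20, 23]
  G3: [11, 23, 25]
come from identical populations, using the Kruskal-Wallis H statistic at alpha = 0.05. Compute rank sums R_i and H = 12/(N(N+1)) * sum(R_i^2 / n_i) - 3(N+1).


Step 1: Combine all N = 10 observations and assign midranks.
sorted (value, group, rank): (8,G2,1), (11,G3,2), (15,G2,3), (19,G1,4), (20,G2,5), (23,G2,6.5), (23,G3,6.5), (24,G1,8), (25,G1,9.5), (25,G3,9.5)
Step 2: Sum ranks within each group.
R_1 = 21.5 (n_1 = 3)
R_2 = 15.5 (n_2 = 4)
R_3 = 18 (n_3 = 3)
Step 3: H = 12/(N(N+1)) * sum(R_i^2/n_i) - 3(N+1)
     = 12/(10*11) * (21.5^2/3 + 15.5^2/4 + 18^2/3) - 3*11
     = 0.109091 * 322.146 - 33
     = 2.143182.
Step 4: Ties present; correction factor C = 1 - 12/(10^3 - 10) = 0.987879. Corrected H = 2.143182 / 0.987879 = 2.169479.
Step 5: Under H0, H ~ chi^2(2); p-value = 0.337990.
Step 6: alpha = 0.05. fail to reject H0.

H = 2.1695, df = 2, p = 0.337990, fail to reject H0.


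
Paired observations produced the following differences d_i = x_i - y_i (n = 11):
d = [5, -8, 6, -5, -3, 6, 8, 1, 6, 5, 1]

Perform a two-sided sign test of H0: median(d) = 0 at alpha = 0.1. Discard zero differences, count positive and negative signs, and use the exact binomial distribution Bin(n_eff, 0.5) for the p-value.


Step 1: Discard zero differences. Original n = 11; n_eff = number of nonzero differences = 11.
Nonzero differences (with sign): +5, -8, +6, -5, -3, +6, +8, +1, +6, +5, +1
Step 2: Count signs: positive = 8, negative = 3.
Step 3: Under H0: P(positive) = 0.5, so the number of positives S ~ Bin(11, 0.5).
Step 4: Two-sided exact p-value = sum of Bin(11,0.5) probabilities at or below the observed probability = 0.226562.
Step 5: alpha = 0.1. fail to reject H0.

n_eff = 11, pos = 8, neg = 3, p = 0.226562, fail to reject H0.
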